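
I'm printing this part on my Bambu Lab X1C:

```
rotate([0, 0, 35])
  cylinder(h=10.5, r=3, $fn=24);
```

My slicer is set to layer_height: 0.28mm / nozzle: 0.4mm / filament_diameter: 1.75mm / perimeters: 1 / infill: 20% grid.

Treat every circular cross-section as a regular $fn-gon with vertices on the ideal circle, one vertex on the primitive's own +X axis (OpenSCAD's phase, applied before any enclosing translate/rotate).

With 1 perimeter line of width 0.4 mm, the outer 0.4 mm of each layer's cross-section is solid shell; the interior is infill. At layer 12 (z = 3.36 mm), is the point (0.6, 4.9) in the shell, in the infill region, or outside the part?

At z = 3.36 mm: the cylinder: section is a regular 24-gon, circumradius r=3; (rotated 35° about Z; rotation is an isometry so areas/perimeters/island counts are preserved). Overall, the cross-section is a single solid region. Undo the 35° rotation: the query point maps to (3.302, 3.670) in the un-rotated model frame. The nearest boundary edge runs (2.12, 2.12)→(1.50, 2.60); distance from the point to it = 1.95 mm. The point is not inside any of the regions above, so it lies outside the cross-section (1.95 mm from the nearest boundary).

outside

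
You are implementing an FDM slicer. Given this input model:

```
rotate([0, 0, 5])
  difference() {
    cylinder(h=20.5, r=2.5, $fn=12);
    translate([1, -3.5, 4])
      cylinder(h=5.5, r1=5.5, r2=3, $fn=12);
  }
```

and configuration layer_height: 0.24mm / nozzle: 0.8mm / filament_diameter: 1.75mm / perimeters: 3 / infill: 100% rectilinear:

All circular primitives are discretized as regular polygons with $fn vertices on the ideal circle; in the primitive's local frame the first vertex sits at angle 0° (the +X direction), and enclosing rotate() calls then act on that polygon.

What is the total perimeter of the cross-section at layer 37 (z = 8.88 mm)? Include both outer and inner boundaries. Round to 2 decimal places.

At z = 8.88 mm: the cylinder: section is a regular 12-gon, circumradius r=2.5 (perimeter = 2·12·2.500·sin(180°/12) = 15.53 mm); the cone at (1, -3.5) contributes a regular 12-gon of circumradius 3.282 (interpolated between r1=5.5 and r2=3 at t=0.887) (perimeter = 2·12·3.282·sin(180°/12) = 20.39 mm); Taking the first minus the rest: starting from the r=2.5 cylinder, the cone at (1, -3.5) partially overlaps it — only the 5.92 mm² overlap (of its 32.31 mm²) is removed, clipping the outline — boundary = 14.90 mm; (rotated 5° about Z; rotation is an isometry so areas/perimeters/island counts are preserved). Overall, the cross-section is a single solid region. Total boundary length (outer) = 14.90 mm.

14.90 mm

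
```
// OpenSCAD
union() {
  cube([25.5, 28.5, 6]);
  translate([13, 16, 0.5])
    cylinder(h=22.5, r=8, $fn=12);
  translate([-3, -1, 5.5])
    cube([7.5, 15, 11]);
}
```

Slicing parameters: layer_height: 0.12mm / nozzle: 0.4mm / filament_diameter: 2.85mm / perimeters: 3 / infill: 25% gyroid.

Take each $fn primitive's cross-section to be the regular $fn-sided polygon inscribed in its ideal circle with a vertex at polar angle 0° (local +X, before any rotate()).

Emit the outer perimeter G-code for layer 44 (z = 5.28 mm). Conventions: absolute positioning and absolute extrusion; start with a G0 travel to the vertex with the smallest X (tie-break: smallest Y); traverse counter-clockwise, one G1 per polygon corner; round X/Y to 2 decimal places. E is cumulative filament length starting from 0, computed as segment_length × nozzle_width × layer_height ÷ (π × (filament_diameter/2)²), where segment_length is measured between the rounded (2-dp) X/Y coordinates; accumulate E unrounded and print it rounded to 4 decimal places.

G0 X0.00 Y0.00 Z5.28
G1 X25.50 Y0.00 E0.1919
G1 X25.50 Y28.50 E0.4063
G1 X0.00 Y28.50 E0.5982
G1 X0.00 Y0.00 E0.8126

At z = 5.28 mm: the cube (footprint 25.5×28.5) is included at this height; the r=8 cylinder at (13, 16) contributes a regular 12-gon of circumradius 8; the cube at (-3, -1) is absent (z outside [5.5, 16.5]); Combining (union): the r=8 cylinder at (13, 16) lies entirely inside the 25.5×28.5 cube, so the union is just the 25.5×28.5 cube — 1 connected region. The outline is a single polygon with 4 vertices. Extrusion per mm of travel: 0.4 × 0.12 / (π × 1.425²) = 0.007524. Accumulating E over each segment gives final E = 0.8126.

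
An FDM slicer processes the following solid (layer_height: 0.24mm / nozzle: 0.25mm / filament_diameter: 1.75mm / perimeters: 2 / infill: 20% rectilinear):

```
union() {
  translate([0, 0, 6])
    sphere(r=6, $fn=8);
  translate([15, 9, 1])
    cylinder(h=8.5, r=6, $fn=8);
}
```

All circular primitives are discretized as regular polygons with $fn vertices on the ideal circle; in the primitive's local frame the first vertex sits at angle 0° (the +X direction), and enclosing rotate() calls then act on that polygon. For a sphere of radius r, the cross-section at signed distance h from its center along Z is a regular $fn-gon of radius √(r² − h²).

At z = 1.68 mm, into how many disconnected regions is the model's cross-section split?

At z = 1.68 mm: the r=6 sphere contributes a regular 8-gon of circumradius √(6²−4.32²) = 4.164; the r=6 cylinder at (15, 9) contributes a regular 8-gon of circumradius 6; Combining (union): the 2 present regions are separate (no shared area or edge), so areas and boundary lengths simply add and each stays a separate island — 2 connected regions. The result has 2 disconnected regions.

2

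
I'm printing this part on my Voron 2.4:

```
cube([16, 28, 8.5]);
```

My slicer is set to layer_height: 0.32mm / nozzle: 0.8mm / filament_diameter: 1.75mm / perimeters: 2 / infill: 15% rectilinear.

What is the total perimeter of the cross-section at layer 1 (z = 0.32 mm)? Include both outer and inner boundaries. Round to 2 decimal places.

At z = 0.32 mm: the cube (footprint 16×28) is included at this height (perimeter 88.00 mm). Overall, the cross-section is a single solid region. Total boundary length (outer) = 88.00 mm.

88.00 mm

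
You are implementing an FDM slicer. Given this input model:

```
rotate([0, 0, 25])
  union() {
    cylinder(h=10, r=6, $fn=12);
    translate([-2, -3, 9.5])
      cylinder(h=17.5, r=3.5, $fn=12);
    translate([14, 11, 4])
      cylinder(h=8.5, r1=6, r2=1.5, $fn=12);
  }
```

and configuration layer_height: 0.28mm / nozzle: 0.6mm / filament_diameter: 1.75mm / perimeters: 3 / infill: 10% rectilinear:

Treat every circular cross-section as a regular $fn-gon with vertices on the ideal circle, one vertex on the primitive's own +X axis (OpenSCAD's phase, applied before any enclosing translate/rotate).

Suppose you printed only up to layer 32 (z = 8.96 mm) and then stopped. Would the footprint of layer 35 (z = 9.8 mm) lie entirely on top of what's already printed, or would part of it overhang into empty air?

Compare the two slices. At z = 8.96: the cylinder: section is a regular 12-gon, circumradius r=6 (area = (12/2)·6.000²·sin(360°/12) = 108.00 mm²); the cylinder at (-2, -3) is absent (z outside [9.5, 27]); the cone at (14, 11) contributes a regular 12-gon of circumradius 3.374 (interpolated between r1=6 and r2=1.5 at t=0.584) (area = (12/2)·3.374²·sin(360°/12) = 34.15 mm²); Combining (union): the 2 present regions are separate (no shared area or edge), so areas and boundary lengths simply add and each stays a separate island — area = 142.15 mm²; (rotated 25° about Z; rotation is an isometry so areas/perimeters/island counts are preserved). At z = 9.8: the r=6 cylinder contributes a regular 12-gon of circumradius 6 (area = (12/2)·6.000²·sin(360°/12) = 108.00 mm²); the r=3.5 cylinder at (-2, -3) contributes a regular 12-gon of circumradius 3.5 (area = (12/2)·3.500²·sin(360°/12) = 36.75 mm²); the cone at (14, 11) contributes a regular 12-gon of circumradius 2.929 (interpolated between r1=6 and r2=1.5 at t=0.682) (area = (12/2)·2.929²·sin(360°/12) = 25.74 mm²); Combining (union): the regions partially overlap — summed areas 170.49 mm² minus the doubly-counted overlap 31.22 mm² gives 139.27 mm² — area = 139.27 mm²; (rotated 25° about Z; rotation is an isometry so areas/perimeters/island counts are preserved). Checking containment: at z = 9.8 the cross-section extends beyond the z = 8.96 cross-section by about 5.53 mm².

part overhangs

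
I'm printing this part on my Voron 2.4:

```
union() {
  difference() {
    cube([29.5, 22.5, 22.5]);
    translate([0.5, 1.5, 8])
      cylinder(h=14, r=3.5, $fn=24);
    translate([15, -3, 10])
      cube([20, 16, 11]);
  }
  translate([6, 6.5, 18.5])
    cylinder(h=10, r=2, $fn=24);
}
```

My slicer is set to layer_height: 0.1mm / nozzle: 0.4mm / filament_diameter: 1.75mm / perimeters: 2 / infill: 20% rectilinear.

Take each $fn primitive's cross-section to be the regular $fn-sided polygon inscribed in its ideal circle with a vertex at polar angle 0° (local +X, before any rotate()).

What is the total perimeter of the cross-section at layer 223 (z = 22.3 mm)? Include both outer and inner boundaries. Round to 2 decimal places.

At z = 22.3 mm: the cube (footprint 29.5×22.5) is included at this height (perimeter 104.00 mm); the cylinder at (0.5, 1.5) is not intersected at this z (z outside [8, 22]); the cube at (15, -3) is not intersected at this z (z outside [10, 21]); After the difference (first − rest): none of the subtracted shapes is present at this height, so the 29.5×22.5 cube is unchanged — boundary = 104.00 mm; the r=2 cylinder at (6, 6.5) contributes a regular 24-gon of circumradius 2 (perimeter = 2·24·2.000·sin(180°/24) = 12.53 mm); Taking the union: the r=2 cylinder at (6, 6.5) lies entirely inside that combined region, so the union is just that combined region — boundary = 104.00 mm. Overall, the cross-section is a single solid region. Total boundary length (outer) = 104.00 mm.

104.00 mm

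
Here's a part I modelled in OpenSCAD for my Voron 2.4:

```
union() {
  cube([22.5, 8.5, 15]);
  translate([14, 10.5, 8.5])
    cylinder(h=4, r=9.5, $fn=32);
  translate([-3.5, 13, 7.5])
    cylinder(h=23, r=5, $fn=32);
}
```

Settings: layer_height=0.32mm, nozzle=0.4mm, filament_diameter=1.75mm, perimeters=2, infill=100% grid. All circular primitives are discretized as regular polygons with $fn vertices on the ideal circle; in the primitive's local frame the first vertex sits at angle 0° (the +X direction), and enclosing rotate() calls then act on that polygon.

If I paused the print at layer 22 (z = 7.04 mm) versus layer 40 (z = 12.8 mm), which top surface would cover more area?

layer 40 (z = 12.8 mm)

Layer 22 (z = 7.04): the 22.5×8.5 cube contributes its full rectangle (area 191.25 mm²); the cylinder at (14, 10.5) does not reach this height (z outside [8.5, 12.5]); the cylinder at (-3.5, 13) is absent (z outside [7.5, 30.5]); Combining (union): only the 22.5×8.5 cube is present, so the union is just that shape — area = 191.25 mm². So its area = 191.25 mm². Layer 40 (z = 12.8): the cube (footprint 22.5×8.5) is included at this height (area 191.25 mm²); the cylinder at (14, 10.5) does not reach this height (z outside [8.5, 12.5]); the r=5 cylinder at (-3.5, 13) contributes a regular 32-gon of circumradius 5 (area = (32/2)·5.000²·sin(360°/32) = 78.04 mm²); Merging all regions: the 2 present regions are separate (no shared area or edge), so areas and boundary lengths simply add and each stays a separate island — area = 269.29 mm². So its area = 269.29 mm². Layer 40 is larger (269.29 vs 191.25 mm²).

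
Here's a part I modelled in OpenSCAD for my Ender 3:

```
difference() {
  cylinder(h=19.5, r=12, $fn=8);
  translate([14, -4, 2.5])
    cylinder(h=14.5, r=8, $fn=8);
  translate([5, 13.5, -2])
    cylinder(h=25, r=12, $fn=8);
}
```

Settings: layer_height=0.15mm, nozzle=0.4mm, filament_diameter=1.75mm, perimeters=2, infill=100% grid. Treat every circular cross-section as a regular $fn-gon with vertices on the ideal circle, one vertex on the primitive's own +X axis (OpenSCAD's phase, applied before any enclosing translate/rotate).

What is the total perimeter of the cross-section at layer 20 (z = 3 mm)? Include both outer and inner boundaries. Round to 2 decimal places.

74.74 mm

At z = 3 mm: the cylinder: section is a regular 8-gon, circumradius r=12 (perimeter = 2·8·12.000·sin(180°/8) = 73.48 mm); the r=8 cylinder at (14, -4) contributes a regular 8-gon of circumradius 8 (perimeter = 2·8·8.000·sin(180°/8) = 48.98 mm); the cylinder at (5, 13.5): section is a regular 8-gon, circumradius r=12 (perimeter = 2·8·12.000·sin(180°/8) = 73.48 mm); After the difference (first − rest): starting from the r=12 cylinder, the r=8 cylinder at (14, -4) partially overlaps it — only the 36.21 mm² overlap (of its 181.02 mm²) is removed, clipping the outline; the r=12 cylinder at (5, 13.5) partially overlaps it — only the 101.69 mm² overlap (of its 407.29 mm²) is removed, clipping the outline — boundary = 74.74 mm. Overall, the cross-section is a single solid region. Total boundary length (outer) = 74.74 mm.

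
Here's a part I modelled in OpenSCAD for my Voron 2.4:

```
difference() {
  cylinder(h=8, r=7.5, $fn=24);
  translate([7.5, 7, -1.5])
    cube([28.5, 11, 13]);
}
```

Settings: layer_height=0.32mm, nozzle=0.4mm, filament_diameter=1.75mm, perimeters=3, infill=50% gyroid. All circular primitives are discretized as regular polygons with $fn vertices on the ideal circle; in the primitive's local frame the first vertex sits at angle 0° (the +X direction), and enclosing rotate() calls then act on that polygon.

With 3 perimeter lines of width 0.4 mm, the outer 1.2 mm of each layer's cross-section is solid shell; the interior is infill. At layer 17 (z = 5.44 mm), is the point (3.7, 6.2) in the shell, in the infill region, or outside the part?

shell

At z = 5.44 mm: the cylinder: section is a regular 24-gon, circumradius r=7.5; the 28.5×11 cube at (7.5, 7) contributes its full rectangle; After the difference (first − rest): starting from the r=7.5 cylinder, the 28.5×11 cube at (7.5, 7) misses the remaining region (no effect) — 1 connected region. Overall, the cross-section is a single solid region. The nearest boundary edge runs (3.75, 6.50)→(5.30, 5.30); distance from the point to it = 0.26 mm. The point is inside the cross-section, 0.26 mm from the nearest boundary — within the 1.2 mm shell band (3 × 0.4).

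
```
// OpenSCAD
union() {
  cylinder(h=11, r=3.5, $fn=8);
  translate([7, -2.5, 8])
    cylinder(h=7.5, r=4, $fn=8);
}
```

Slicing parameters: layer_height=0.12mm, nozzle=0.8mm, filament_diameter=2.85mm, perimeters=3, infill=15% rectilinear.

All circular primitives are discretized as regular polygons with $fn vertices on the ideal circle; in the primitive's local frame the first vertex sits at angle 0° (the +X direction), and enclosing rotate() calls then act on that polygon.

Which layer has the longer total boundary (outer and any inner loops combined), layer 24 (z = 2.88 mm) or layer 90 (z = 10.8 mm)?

Layer 24 (z = 2.88): the r=3.5 cylinder contributes a regular 8-gon of circumradius 3.5 (perimeter = 2·8·3.500·sin(180°/8) = 21.43 mm); the cylinder at (7, -2.5) is not intersected at this z (z outside [8, 15.5]); Taking the union: only the r=3.5 cylinder is present, so the union is just that shape — boundary = 21.43 mm. So its perimeter = 21.43 mm. Layer 90 (z = 10.8): the r=3.5 cylinder gives a regular 8-gon of circumradius 3.5 (constant along its height) (perimeter = 2·8·3.500·sin(180°/8) = 21.43 mm); the r=4 cylinder at (7, -2.5) gives a regular 8-gon of circumradius 4 (constant along its height) (perimeter = 2·8·4.000·sin(180°/8) = 24.49 mm); Combining (union): the 2 present regions are separate (no shared area or edge), so areas and boundary lengths simply add and each stays a separate island — boundary = 45.92 mm. So its perimeter = 45.92 mm. Layer 90 is larger (45.92 vs 21.43 mm).

layer 90 (z = 10.8 mm)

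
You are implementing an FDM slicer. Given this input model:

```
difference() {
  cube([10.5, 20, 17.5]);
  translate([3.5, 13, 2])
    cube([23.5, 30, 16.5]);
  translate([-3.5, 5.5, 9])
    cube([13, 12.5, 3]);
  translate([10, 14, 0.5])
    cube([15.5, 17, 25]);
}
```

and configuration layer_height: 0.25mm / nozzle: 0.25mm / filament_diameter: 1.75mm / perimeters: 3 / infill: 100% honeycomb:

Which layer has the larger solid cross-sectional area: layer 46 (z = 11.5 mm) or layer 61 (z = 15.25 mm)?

layer 61 (z = 15.25 mm)

Layer 46 (z = 11.5): the cube is present — its section is the full 10.5×20 rectangle (area 210.00 mm²); the cube at (3.5, 13) is present — its section is the full 23.5×30 rectangle (area 705.00 mm²); the cube at (-3.5, 5.5) (footprint 13×12.5) is included at this height (area 162.50 mm²); the cube at (10, 14) is present — its section is the full 15.5×17 rectangle (area 263.50 mm²); Subtracting the remaining from the first: starting from the 10.5×20 cube (210.00 mm²), the 23.5×30 cube at (3.5, 13) partially overlaps it — only the 49.00 mm² overlap (of its 705.00 mm²) is removed, clipping the outline; the 13×12.5 cube at (-3.5, 5.5) partially overlaps it — only the 88.75 mm² overlap (of its 162.50 mm²) is removed, clipping the outline; the 15.5×17 cube at (10, 14) misses the remaining region (no effect) — area = 72.25 mm². So its area = 72.25 mm². Layer 61 (z = 15.25): the 10.5×20 cube contributes its full rectangle (area 210.00 mm²); the 23.5×30 cube at (3.5, 13) contributes its full rectangle (area 705.00 mm²); the cube at (-3.5, 5.5) does not reach this height (z outside [9, 12]); the cube at (10, 14) is present — its section is the full 15.5×17 rectangle (area 263.50 mm²); Taking the first minus the rest: starting from the 10.5×20 cube (210.00 mm²), the 23.5×30 cube at (3.5, 13) partially overlaps it — only the 49.00 mm² overlap (of its 705.00 mm²) is removed, clipping the outline; the 15.5×17 cube at (10, 14) misses the remaining region (no effect) — area = 161.00 mm². So its area = 161.00 mm². Layer 61 is larger (161.00 vs 72.25 mm²).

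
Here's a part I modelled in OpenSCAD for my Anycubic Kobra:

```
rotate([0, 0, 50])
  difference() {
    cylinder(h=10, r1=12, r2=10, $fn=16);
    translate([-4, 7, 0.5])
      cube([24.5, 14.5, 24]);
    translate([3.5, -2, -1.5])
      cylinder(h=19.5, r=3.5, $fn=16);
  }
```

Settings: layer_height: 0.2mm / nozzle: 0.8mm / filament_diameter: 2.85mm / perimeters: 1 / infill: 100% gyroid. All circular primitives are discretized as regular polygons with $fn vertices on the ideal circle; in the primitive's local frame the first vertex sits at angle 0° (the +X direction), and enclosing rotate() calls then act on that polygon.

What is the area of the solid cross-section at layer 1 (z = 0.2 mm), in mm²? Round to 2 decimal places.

400.41 mm²

At z = 0.2 mm: the cone contributes a regular 16-gon of circumradius 11.960 (interpolated between r1=12 and r2=10 at t=0.020) (area = (16/2)·11.960²·sin(360°/16) = 437.92 mm²); the cube at (-4, 7) does not reach this height (z outside [0.5, 24.5]); the r=3.5 cylinder at (3.5, -2) contributes a regular 16-gon of circumradius 3.5 (area = (16/2)·3.500²·sin(360°/16) = 37.50 mm²); Subtracting the remaining from the first: starting from the cone (437.92 mm²), the r=3.5 cylinder at (3.5, -2) lies wholly inside it (removes its full 37.50 mm² and its 21.85 mm outline becomes a hole wall) — area = 400.41 mm²; (rotated 50° about Z; rotation is an isometry so areas/perimeters/island counts are preserved). Overall, the cross-section is one region with 1 hole. Net area = 400.41 mm².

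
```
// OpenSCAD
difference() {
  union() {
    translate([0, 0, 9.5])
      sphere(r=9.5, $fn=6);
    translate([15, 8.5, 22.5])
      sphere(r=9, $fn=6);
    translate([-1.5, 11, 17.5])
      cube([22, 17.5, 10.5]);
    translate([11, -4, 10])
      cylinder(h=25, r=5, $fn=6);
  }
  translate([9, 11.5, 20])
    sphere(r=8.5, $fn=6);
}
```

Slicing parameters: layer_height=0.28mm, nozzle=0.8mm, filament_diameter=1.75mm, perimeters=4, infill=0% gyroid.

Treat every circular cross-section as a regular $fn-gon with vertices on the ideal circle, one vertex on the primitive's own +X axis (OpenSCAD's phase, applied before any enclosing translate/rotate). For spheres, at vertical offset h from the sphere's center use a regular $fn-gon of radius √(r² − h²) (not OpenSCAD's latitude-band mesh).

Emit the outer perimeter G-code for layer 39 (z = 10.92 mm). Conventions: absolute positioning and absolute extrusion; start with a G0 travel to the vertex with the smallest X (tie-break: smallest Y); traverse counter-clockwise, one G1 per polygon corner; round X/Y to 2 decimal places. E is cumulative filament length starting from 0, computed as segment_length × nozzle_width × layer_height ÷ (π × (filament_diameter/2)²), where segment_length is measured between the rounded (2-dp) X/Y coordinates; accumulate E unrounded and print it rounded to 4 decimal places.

At z = 10.92 mm: the sphere: section is a regular 6-gon, circumradius = √(r²−h²) = √(9.5²−1.42²) = 9.393; the sphere at (15, 8.5) does not reach this height (|z−center|=11.580 > r=9); the cube at (-1.5, 11) is not intersected at this z (z outside [17.5, 28]); the cylinder at (11, -4): section is a regular 6-gon, circumradius r=5; Taking the union: the regions partially overlap (shared area 5.14 mm²), so overlapping operands fuse into one piece — 1 connected region; the sphere at (9, 11.5) is not intersected at this z (|z−center|=9.080 > r=8.5); After the difference (first − rest): none of the subtracted shapes is present at this height, so that combined region is unchanged — 1 connected region. The outline is a single polygon with 11 vertices. Extrusion per mm of travel: 0.8 × 0.28 / (π × 0.875²) = 0.093128. Accumulating E over each segment gives final E = 6.8426.

G0 X-9.39 Y0.00 Z10.92
G1 X-4.70 Y-8.13 E0.8741
G1 X4.70 Y-8.13 E1.7495
G1 X6.54 Y-4.94 E2.0924
G1 X8.50 Y-8.33 E2.4571
G1 X13.50 Y-8.33 E2.9228
G1 X16.00 Y-4.00 E3.3884
G1 X13.50 Y0.33 E3.8540
G1 X9.20 Y0.33 E4.2545
G1 X4.70 Y8.13 E5.0931
G1 X-4.70 Y8.13 E5.9685
G1 X-9.39 Y0.00 E6.8426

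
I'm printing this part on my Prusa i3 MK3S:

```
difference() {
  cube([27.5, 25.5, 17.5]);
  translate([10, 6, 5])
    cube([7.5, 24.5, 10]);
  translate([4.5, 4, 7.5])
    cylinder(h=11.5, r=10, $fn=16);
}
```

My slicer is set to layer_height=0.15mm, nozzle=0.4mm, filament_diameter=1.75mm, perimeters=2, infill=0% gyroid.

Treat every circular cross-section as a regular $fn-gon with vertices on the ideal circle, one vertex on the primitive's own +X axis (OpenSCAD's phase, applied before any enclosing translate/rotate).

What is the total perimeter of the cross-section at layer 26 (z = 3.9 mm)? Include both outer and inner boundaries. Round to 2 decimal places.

At z = 3.9 mm: the 27.5×25.5 cube contributes its full rectangle (perimeter 106.00 mm); the cube at (10, 6) is not intersected at this z (z outside [5, 15]); the cylinder at (4.5, 4) is not intersected at this z (z outside [7.5, 19]); Subtracting the remaining from the first: none of the subtracted shapes is present at this height, so the 27.5×25.5 cube is unchanged — boundary = 106.00 mm. Overall, the cross-section is a single solid region. Total boundary length (outer) = 106.00 mm.

106.00 mm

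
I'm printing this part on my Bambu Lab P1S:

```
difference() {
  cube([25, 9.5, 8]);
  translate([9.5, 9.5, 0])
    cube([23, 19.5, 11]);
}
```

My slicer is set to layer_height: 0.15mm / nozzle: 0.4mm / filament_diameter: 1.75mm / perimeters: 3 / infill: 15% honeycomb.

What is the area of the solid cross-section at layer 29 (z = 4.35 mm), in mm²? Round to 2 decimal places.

At z = 4.35 mm: the cube (footprint 25×9.5) is included at this height (area 237.50 mm²); the 23×19.5 cube at (9.5, 9.5) contributes its full rectangle (area 448.50 mm²); Subtracting the remaining from the first: starting from the 25×9.5 cube (237.50 mm²), the 23×19.5 cube at (9.5, 9.5) misses the remaining region (no effect) — area = 237.50 mm². Overall, the cross-section is a single solid region. Net area = 237.50 mm².

237.50 mm²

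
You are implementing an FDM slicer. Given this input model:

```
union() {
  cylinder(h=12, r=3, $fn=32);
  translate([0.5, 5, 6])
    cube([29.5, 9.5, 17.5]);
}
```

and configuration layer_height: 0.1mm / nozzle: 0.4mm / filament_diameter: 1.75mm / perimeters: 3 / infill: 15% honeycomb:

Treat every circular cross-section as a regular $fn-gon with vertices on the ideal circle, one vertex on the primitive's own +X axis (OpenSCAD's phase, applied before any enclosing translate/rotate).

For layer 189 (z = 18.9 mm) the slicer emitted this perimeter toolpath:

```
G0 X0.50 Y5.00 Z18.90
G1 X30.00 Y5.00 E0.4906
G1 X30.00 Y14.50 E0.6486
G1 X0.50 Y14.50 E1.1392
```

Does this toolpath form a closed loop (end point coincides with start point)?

no

Start point (G0): (0.50, 5.00). End point (last G1): the path does not return to the start — open.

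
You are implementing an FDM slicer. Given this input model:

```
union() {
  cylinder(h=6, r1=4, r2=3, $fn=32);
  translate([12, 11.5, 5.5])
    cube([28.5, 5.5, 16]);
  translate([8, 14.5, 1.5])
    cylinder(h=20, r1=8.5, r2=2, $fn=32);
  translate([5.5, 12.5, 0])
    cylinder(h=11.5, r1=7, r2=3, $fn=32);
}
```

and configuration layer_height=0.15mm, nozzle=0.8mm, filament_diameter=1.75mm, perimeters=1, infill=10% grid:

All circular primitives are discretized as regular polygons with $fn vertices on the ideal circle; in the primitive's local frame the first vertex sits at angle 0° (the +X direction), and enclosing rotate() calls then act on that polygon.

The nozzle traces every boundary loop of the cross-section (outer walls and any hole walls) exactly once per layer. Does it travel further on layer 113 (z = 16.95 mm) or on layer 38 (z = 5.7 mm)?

Layer 113 (z = 16.95): the cone is not intersected at this z (z outside [0, 6]); the cube at (12, 11.5) is present — its section is the full 28.5×5.5 rectangle (perimeter 68.00 mm); the cone at (8, 14.5) contributes a regular 32-gon of circumradius 3.479 (interpolated between r1=8.5 and r2=2 at t=0.772) (perimeter = 2·32·3.479·sin(180°/32) = 21.82 mm); the cone at (5.5, 12.5) is not intersected at this z (z outside [0, 11.5]); Merging all regions: the 2 present regions are separate (no shared area or edge), so areas and boundary lengths simply add and each stays a separate island — boundary = 89.82 mm. So its perimeter = 89.82 mm. Layer 38 (z = 5.7): the cone: at t=0.950 of its height the radius interpolates to r₁+(r₂−r₁)t = 3.050, giving a regular 32-gon of that circumradius (perimeter = 2·32·3.050·sin(180°/32) = 19.13 mm); the cube at (12, 11.5) (footprint 28.5×5.5) is included at this height (perimeter 68.00 mm); the cone at (8, 14.5): at t=0.210 of its height the radius interpolates to r₁+(r₂−r₁)t = 7.135, giving a regular 32-gon of that circumradius (perimeter = 2·32·7.135·sin(180°/32) = 44.76 mm); the cone at (5.5, 12.5): at t=0.496 of its height the radius interpolates to r₁+(r₂−r₁)t = 5.017, giving a regular 32-gon of that circumradius (perimeter = 2·32·5.017·sin(180°/32) = 31.47 mm); Merging all regions: the regions partially overlap (shared area 87.46 mm²), so the edge portions inside another operand are dropped and the merged outline is re-measured after clipping — boundary = 116.87 mm. So its perimeter = 116.87 mm. Layer 38 is larger (116.87 vs 89.82 mm).

layer 38 (z = 5.7 mm)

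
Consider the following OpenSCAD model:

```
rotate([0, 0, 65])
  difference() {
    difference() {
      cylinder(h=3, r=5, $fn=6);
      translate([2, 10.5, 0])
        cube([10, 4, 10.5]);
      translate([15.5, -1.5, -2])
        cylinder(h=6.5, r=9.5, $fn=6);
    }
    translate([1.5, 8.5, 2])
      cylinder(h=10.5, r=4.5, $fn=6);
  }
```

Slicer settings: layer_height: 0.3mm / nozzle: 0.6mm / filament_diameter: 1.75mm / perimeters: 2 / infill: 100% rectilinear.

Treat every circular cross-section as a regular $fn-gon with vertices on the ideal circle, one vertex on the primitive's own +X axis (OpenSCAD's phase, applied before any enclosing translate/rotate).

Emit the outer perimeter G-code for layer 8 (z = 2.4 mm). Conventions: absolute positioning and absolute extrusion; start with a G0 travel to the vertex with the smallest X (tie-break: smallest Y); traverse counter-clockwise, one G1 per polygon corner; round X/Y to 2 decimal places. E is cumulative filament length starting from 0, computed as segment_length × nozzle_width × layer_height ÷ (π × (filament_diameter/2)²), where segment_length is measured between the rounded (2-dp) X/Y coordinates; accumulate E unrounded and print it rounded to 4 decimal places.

At z = 2.4 mm: the r=5 cylinder gives a regular 6-gon of circumradius 5 (constant along its height); the 10×4 cube at (2, 10.5) contributes its full rectangle; the cylinder at (15.5, -1.5): section is a regular 6-gon, circumradius r=9.5; Subtracting the remaining from the first: starting from the r=5 cylinder, the 10×4 cube at (2, 10.5) misses the remaining region (no effect); the r=9.5 cylinder at (15.5, -1.5) misses the remaining region (no effect) — 1 connected region; the r=4.5 cylinder at (1.5, 8.5) gives a regular 6-gon of circumradius 4.5 (constant along its height); After the difference (first − rest): starting from the result so far, the r=4.5 cylinder at (1.5, 8.5) misses the remaining region (no effect) — 1 connected region; (whole slice rotated 65° about Z — lengths, areas and connectivity unchanged). The outline is a single polygon with 6 vertices. Extrusion per mm of travel: 0.6 × 0.3 / (π × 0.875²) = 0.074835. Accumulating E over each segment gives final E = 2.2453.

G0 X-4.98 Y-0.44 Z2.40
G1 X-2.11 Y-4.53 E0.3739
G1 X2.87 Y-4.10 E0.7480
G1 X4.98 Y0.44 E1.1226
G1 X2.11 Y4.53 E1.4965
G1 X-2.87 Y4.10 E1.8706
G1 X-4.98 Y-0.44 E2.2453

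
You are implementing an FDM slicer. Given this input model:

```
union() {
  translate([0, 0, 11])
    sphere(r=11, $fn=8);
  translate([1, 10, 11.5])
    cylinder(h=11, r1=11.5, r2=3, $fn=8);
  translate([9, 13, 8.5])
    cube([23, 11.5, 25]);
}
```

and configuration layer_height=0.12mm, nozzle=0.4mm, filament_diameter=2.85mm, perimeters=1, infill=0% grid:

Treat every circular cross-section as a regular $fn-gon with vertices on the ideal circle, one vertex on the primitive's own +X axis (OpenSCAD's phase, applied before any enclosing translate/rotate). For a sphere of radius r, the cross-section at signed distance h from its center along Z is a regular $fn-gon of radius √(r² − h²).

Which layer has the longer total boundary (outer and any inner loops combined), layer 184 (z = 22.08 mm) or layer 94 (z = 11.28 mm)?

layer 94 (z = 11.28 mm)

Layer 184 (z = 22.08): the sphere is not intersected at this z (|z−center|=11.080 > r=11); the cone at (1, 10) contributes a regular 8-gon of circumradius 3.325 (interpolated between r1=11.5 and r2=3 at t=0.962) (perimeter = 2·8·3.325·sin(180°/8) = 20.36 mm); the cube at (9, 13) is present — its section is the full 23×11.5 rectangle (perimeter 69.00 mm); Merging all regions: the 2 present regions are separate (no shared area or edge), so areas and boundary lengths simply add and each stays a separate island — boundary = 89.36 mm. So its perimeter = 89.36 mm. Layer 94 (z = 11.28): the sphere: section is a regular 8-gon, circumradius = √(r²−h²) = √(11²−0.28²) = 10.996 (perimeter = 2·8·10.996·sin(180°/8) = 67.33 mm); the cone at (1, 10) does not reach this height (z outside [11.5, 22.5]); the 23×11.5 cube at (9, 13) contributes its full rectangle (perimeter 69.00 mm); Combining (union): the 2 present regions are separate (no shared area or edge), so areas and boundary lengths simply add and each stays a separate island — boundary = 136.33 mm. So its perimeter = 136.33 mm. Layer 94 is larger (136.33 vs 89.36 mm).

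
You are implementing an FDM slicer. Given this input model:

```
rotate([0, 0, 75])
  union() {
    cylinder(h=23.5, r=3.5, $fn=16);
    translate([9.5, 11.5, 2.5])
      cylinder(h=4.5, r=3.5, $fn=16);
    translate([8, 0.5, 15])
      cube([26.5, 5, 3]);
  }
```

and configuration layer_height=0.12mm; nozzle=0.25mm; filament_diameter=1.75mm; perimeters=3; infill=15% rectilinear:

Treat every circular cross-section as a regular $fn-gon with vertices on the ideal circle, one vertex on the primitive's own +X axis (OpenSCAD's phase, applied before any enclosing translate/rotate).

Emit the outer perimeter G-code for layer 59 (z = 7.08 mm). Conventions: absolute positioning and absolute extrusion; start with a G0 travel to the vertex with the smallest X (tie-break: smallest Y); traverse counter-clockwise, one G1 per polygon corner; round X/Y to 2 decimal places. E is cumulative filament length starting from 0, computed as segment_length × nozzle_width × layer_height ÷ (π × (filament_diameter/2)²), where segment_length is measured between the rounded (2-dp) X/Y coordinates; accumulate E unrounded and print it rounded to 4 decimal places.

G0 X-3.47 Y-0.46 Z7.08
G1 X-3.03 Y-1.75 E0.0170
G1 X-2.13 Y-2.78 E0.0341
G1 X-0.91 Y-3.38 E0.0510
G1 X0.46 Y-3.47 E0.0681
G1 X1.75 Y-3.03 E0.0851
G1 X2.78 Y-2.13 E0.1022
G1 X3.38 Y-0.91 E0.1192
G1 X3.47 Y0.46 E0.1363
G1 X3.03 Y1.75 E0.1533
G1 X2.13 Y2.78 E0.1703
G1 X0.91 Y3.38 E0.1873
G1 X-0.46 Y3.47 E0.2044
G1 X-1.75 Y3.03 E0.2214
G1 X-2.78 Y2.13 E0.2385
G1 X-3.38 Y0.91 E0.2554
G1 X-3.47 Y-0.46 E0.2726

At z = 7.08 mm: the cylinder: section is a regular 16-gon, circumradius r=3.5; the cylinder at (9.5, 11.5) is absent (z outside [2.5, 7]); the cube at (8, 0.5) is absent (z outside [15, 18]); Taking the union: only the r=3.5 cylinder is present, so the union is just that shape — 1 connected region; (rotated 75° about Z; rotation is an isometry so areas/perimeters/island counts are preserved). The outline is a single polygon with 16 vertices. Extrusion per mm of travel: 0.25 × 0.12 / (π × 0.875²) = 0.012473. Accumulating E over each segment gives final E = 0.2726.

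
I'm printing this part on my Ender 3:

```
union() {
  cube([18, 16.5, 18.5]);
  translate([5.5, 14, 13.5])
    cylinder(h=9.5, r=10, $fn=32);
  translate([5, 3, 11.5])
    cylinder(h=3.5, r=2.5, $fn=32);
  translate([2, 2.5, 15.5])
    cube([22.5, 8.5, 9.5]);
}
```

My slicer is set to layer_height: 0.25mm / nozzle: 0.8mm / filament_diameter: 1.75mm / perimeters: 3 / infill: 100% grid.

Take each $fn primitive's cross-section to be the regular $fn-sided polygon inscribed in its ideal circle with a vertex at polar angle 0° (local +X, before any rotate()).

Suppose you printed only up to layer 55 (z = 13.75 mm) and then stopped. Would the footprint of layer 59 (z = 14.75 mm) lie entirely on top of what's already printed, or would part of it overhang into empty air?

entirely on top

Compare the two slices. At z = 13.75: the cube is present — its section is the full 18×16.5 rectangle (area 297.00 mm²); the cylinder at (5.5, 14): section is a regular 32-gon, circumradius r=10 (area = (32/2)·10.000²·sin(360°/32) = 312.14 mm²); the cylinder at (5, 3): section is a regular 32-gon, circumradius r=2.5 (area = (32/2)·2.500²·sin(360°/32) = 19.51 mm²); the cube at (2, 2.5) does not reach this height (z outside [15.5, 25]); Taking the union: the regions partially overlap — summed areas 628.65 mm² minus the doubly-counted overlap 187.85 mm² gives 440.80 mm² — area = 440.80 mm². At z = 14.75: the cube is present — its section is the full 18×16.5 rectangle (area 297.00 mm²); the r=10 cylinder at (5.5, 14) gives a regular 32-gon of circumradius 10 (constant along its height) (area = (32/2)·10.000²·sin(360°/32) = 312.14 mm²); the r=2.5 cylinder at (5, 3) gives a regular 32-gon of circumradius 2.5 (constant along its height) (area = (32/2)·2.500²·sin(360°/32) = 19.51 mm²); the cube at (2, 2.5) does not reach this height (z outside [15.5, 25]); Combining (union): the regions partially overlap — summed areas 628.65 mm² minus the doubly-counted overlap 187.85 mm² gives 440.80 mm² — area = 440.80 mm². Checking containment: the cross-section at z = 14.75 is a subset of the cross-section at z = 13.75.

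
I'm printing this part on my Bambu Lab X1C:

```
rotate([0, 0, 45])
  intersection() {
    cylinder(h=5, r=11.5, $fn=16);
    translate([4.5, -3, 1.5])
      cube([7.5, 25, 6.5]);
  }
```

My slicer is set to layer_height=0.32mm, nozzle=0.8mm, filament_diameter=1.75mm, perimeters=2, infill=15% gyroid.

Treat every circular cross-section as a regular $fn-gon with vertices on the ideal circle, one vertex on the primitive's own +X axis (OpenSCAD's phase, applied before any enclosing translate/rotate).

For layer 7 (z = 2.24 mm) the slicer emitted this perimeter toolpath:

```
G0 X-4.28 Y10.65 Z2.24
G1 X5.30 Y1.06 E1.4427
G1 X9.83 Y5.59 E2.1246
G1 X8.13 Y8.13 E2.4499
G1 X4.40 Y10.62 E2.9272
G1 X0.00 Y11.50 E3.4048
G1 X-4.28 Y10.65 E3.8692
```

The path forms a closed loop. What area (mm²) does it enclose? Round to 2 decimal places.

71.54 mm²

Apply the shoelace formula to the sequence of (X, Y) vertices; enclosed area = 71.54 mm².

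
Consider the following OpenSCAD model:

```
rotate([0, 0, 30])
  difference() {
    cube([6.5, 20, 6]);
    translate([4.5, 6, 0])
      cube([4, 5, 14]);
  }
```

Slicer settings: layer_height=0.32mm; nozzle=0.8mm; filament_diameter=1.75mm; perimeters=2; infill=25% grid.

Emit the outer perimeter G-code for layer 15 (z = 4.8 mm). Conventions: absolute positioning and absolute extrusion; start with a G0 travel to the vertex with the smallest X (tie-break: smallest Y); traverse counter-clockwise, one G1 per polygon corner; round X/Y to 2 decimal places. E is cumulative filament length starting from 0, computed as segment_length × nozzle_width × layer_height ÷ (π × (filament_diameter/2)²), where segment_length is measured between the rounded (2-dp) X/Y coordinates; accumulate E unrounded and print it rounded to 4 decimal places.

At z = 4.8 mm: the cube (footprint 6.5×20) is included at this height; the 4×5 cube at (4.5, 6) contributes its full rectangle; After the difference (first − rest): starting from the 6.5×20 cube, the 4×5 cube at (4.5, 6) partially overlaps it — only the 10.00 mm² overlap (of its 20.00 mm²) is removed, clipping the outline — 1 connected region; (whole slice rotated 30° about Z — lengths, areas and connectivity unchanged). The outline is a single polygon with 8 vertices. Extrusion per mm of travel: 0.8 × 0.32 / (π × 0.875²) = 0.106432. Accumulating E over each segment gives final E = 6.0663.

G0 X-10.00 Y17.32 Z4.80
G1 X0.00 Y0.00 E2.1286
G1 X5.63 Y3.25 E2.8205
G1 X2.63 Y8.45 E3.4594
G1 X0.90 Y7.45 E3.6721
G1 X-1.60 Y11.78 E4.2043
G1 X0.13 Y12.78 E4.4169
G1 X-4.37 Y20.57 E5.3744
G1 X-10.00 Y17.32 E6.0663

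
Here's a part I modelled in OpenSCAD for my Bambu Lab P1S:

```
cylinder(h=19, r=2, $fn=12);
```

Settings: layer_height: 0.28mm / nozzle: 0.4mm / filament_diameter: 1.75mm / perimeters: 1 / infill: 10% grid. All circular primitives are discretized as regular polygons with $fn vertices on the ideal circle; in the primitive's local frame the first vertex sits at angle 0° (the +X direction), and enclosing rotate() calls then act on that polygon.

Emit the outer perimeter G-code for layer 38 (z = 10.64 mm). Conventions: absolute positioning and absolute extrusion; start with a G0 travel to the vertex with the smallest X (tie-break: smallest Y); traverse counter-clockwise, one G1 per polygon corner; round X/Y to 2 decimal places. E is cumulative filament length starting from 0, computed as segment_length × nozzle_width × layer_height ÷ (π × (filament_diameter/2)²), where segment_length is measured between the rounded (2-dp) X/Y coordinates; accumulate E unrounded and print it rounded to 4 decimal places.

G0 X-2.00 Y0.00 Z10.64
G1 X-1.73 Y-1.00 E0.0482
G1 X-1.00 Y-1.73 E0.0963
G1 X0.00 Y-2.00 E0.1445
G1 X1.00 Y-1.73 E0.1928
G1 X1.73 Y-1.00 E0.2408
G1 X2.00 Y0.00 E0.2891
G1 X1.73 Y1.00 E0.3373
G1 X1.00 Y1.73 E0.3854
G1 X0.00 Y2.00 E0.4336
G1 X-1.00 Y1.73 E0.4818
G1 X-1.73 Y1.00 E0.5299
G1 X-2.00 Y0.00 E0.5781

At z = 10.64 mm: the r=2 cylinder gives a regular 12-gon of circumradius 2 (constant along its height). The outline is a single polygon with 12 vertices. Extrusion per mm of travel: 0.4 × 0.28 / (π × 0.875²) = 0.046564. Accumulating E over each segment gives final E = 0.5781.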